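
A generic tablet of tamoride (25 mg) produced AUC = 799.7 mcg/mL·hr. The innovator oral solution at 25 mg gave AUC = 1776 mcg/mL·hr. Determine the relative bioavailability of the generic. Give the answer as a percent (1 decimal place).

F_rel = 45.0%

F_rel = (AUC_test/D_test) / (AUC_ref/D_ref)
      = (799.7/25) / (1776/25)
      = 31.988 / 71.04 = 0.4503 = 45.03%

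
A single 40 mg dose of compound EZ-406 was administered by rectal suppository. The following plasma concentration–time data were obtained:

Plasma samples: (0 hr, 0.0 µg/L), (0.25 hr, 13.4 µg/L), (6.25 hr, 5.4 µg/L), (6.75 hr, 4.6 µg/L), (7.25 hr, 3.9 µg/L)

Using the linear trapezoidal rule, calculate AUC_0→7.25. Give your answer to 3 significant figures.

AUC = 62.7 µg/L·hr

Trapezoidal AUC_0→7.25:
  [0→0.25]: (0.0+13.4)/2 × 0.25 = 1.675
  [0.25→6.25]: (13.4+5.4)/2 × 6 = 56.4
  [6.25→6.75]: (5.4+4.6)/2 × 0.5 = 2.5
  [6.75→7.25]: (4.6+3.9)/2 × 0.5 = 2.125
  Sum = 62.7 µg/L·hr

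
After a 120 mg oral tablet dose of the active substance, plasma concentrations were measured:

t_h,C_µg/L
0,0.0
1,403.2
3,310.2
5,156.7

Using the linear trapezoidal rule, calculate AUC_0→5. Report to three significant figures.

AUC = 1380 µg/L·h

Trapezoidal AUC_0→5:
  [0→1]: (0.0+403.2)/2 × 1 = 201.6
  [1→3]: (403.2+310.2)/2 × 2 = 713.4
  [3→5]: (310.2+156.7)/2 × 2 = 466.9
  Sum = 1381.9 µg/L·h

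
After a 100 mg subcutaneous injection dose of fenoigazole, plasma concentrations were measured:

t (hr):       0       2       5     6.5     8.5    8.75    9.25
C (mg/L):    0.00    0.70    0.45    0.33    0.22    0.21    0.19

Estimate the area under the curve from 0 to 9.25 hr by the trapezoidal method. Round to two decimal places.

Trapezoidal AUC_0→9.25:
  [0→2]: (0.00+0.70)/2 × 2 = 0.7
  [2→5]: (0.70+0.45)/2 × 3 = 1.725
  [5→6.5]: (0.45+0.33)/2 × 1.5 = 0.585
  [6.5→8.5]: (0.33+0.22)/2 × 2 = 0.55
  [8.5→8.75]: (0.22+0.21)/2 × 0.25 = 0.05375
  [8.75→9.25]: (0.21+0.19)/2 × 0.5 = 0.1
  Sum = 3.71375 mg/L·hr

AUC = 3.71 mg/L·hr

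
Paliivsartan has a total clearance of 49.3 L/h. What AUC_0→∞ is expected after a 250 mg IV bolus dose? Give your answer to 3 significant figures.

AUC = 5.07 mg/L·h

AUC_0→∞ = Dose_iv / CL
        = 250 / 49.3 = 5.07099 mg/L·h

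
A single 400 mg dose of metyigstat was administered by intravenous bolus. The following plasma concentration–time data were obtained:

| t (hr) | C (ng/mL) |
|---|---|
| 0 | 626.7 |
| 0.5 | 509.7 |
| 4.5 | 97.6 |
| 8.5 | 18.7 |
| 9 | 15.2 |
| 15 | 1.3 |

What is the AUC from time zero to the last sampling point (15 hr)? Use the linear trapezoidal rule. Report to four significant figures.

AUC = 1789 ng/mL·hr

Trapezoidal AUC_0→15:
  [0→0.5]: (626.7+509.7)/2 × 0.5 = 284.1
  [0.5→4.5]: (509.7+97.6)/2 × 4 = 1214.6
  [4.5→8.5]: (97.6+18.7)/2 × 4 = 232.6
  [8.5→9]: (18.7+15.2)/2 × 0.5 = 8.475
  [9→15]: (15.2+1.3)/2 × 6 = 49.5
  Sum = 1789.275 ng/mL·hr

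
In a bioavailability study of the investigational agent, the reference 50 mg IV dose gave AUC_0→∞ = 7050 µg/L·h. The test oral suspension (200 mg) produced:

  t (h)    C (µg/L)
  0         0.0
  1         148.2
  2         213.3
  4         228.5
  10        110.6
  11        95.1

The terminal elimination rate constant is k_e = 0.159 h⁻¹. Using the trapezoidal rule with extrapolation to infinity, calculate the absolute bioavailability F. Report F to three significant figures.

Trapezoidal AUC_0→11 (oral suspension):
  [0→1]: (0.0+148.2)/2 × 1 = 74.1
  [1→2]: (148.2+213.3)/2 × 1 = 180.75
  [2→4]: (213.3+228.5)/2 × 2 = 441.8
  [4→10]: (228.5+110.6)/2 × 6 = 1017.3
  [10→11]: (110.6+95.1)/2 × 1 = 102.85
  Sum = 1816.8 µg/L·h
Tail: C_last/k_e = 95.1/0.159 = 598.113
AUC_0→∞ (oral suspension) = 1816.8 + 598.113 = 2414.913 µg/L·h
F = (AUC_ev/D_ev)/(AUC_iv/D_iv) = (2414.913/200)/(7050/50) = 12.074565/141 = 0.0856

F = 0.0856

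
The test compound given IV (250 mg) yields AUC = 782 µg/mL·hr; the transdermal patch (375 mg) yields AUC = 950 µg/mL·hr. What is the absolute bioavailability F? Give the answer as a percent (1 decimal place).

F = (AUC_ev / D_ev) / (AUC_iv / D_iv)
  = (950/375) / (782/250)
  = 2.53333 / 3.128 = 0.8099
  = 80.99%

F = 81.0%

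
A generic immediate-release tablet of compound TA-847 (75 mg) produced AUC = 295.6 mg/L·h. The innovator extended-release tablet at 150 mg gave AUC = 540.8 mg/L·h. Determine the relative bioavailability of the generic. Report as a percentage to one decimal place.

F_rel = (AUC_test/D_test) / (AUC_ref/D_ref)
      = (295.6/75) / (540.8/150)
      = 3.94133 / 3.60533 = 1.0932 = 109.32%

F_rel = 109.3%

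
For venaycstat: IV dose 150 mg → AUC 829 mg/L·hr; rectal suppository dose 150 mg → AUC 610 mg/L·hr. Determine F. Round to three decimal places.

F = (AUC_ev / D_ev) / (AUC_iv / D_iv)
  = (610/150) / (829/150)
  = 4.06667 / 5.52667 = 0.7358

F = 0.736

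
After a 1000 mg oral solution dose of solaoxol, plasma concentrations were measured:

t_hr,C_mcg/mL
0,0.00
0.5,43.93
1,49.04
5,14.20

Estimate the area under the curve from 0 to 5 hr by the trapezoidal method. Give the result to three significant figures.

Trapezoidal AUC_0→5:
  [0→0.5]: (0.00+43.93)/2 × 0.5 = 10.9825
  [0.5→1]: (43.93+49.04)/2 × 0.5 = 23.2425
  [1→5]: (49.04+14.20)/2 × 4 = 126.48
  Sum = 160.705 mcg/mL·hr

AUC = 161 mcg/mL·hr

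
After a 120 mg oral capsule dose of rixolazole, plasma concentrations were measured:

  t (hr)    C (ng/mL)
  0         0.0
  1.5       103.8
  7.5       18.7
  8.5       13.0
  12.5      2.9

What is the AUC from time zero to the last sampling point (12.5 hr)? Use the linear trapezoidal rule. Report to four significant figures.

Trapezoidal AUC_0→12.5:
  [0→1.5]: (0.0+103.8)/2 × 1.5 = 77.85
  [1.5→7.5]: (103.8+18.7)/2 × 6 = 367.5
  [7.5→8.5]: (18.7+13.0)/2 × 1 = 15.85
  [8.5→12.5]: (13.0+2.9)/2 × 4 = 31.8
  Sum = 493.0 ng/mL·hr

AUC = 493.0 ng/mL·hr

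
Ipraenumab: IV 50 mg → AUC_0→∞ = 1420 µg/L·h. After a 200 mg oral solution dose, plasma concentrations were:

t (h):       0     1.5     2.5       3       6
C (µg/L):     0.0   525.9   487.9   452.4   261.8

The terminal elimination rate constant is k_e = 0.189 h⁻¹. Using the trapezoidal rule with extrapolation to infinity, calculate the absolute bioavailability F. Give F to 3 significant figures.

Trapezoidal AUC_0→6 (oral solution):
  [0→1.5]: (0.0+525.9)/2 × 1.5 = 394.425
  [1.5→2.5]: (525.9+487.9)/2 × 1 = 506.9
  [2.5→3]: (487.9+452.4)/2 × 0.5 = 235.075
  [3→6]: (452.4+261.8)/2 × 3 = 1071.3
  Sum = 2207.7 µg/L·h
Tail: C_last/k_e = 261.8/0.189 = 1385.185
AUC_0→∞ (oral solution) = 2207.7 + 1385.185 = 3592.885 µg/L·h
F = (AUC_ev/D_ev)/(AUC_iv/D_iv) = (3592.885/200)/(1420/50) = 17.964425/28.4 = 0.6326

F = 0.633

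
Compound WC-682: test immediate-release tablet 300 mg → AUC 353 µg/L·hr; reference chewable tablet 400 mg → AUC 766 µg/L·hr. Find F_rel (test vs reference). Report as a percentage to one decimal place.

F_rel = 61.4%

F_rel = (AUC_test/D_test) / (AUC_ref/D_ref)
      = (353/300) / (766/400)
      = 1.17667 / 1.915 = 0.6144 = 61.44%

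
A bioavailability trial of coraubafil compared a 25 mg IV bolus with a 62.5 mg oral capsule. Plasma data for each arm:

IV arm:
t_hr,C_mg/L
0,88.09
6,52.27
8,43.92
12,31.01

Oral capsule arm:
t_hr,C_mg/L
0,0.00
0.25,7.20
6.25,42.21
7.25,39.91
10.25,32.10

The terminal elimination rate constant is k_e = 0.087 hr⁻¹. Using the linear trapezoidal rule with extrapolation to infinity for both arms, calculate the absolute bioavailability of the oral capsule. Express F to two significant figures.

F = 0.26

Trapezoidal AUC_0→12 (IV):
  [0→6]: (88.09+52.27)/2 × 6 = 421.08
  [6→8]: (52.27+43.92)/2 × 2 = 96.19
  [8→12]: (43.92+31.01)/2 × 4 = 149.86
  Sum = 667.13 mg/L·hr
IV tail: 31.01/0.087 = 356.437; AUC_iv,0→∞ = 667.13 + 356.437 = 1023.567 mg/L·hr
Trapezoidal AUC_0→10.25 (oral capsule):
  [0→0.25]: (0.00+7.20)/2 × 0.25 = 0.9
  [0.25→6.25]: (7.20+42.21)/2 × 6 = 148.23
  [6.25→7.25]: (42.21+39.91)/2 × 1 = 41.06
  [7.25→10.25]: (39.91+32.10)/2 × 3 = 108.015
  Sum = 298.205 mg/L·hr
oral capsule tail: 32.10/0.087 = 368.966; AUC_ev,0→∞ = 298.205 + 368.966 = 667.171 mg/L·hr
F = (AUC_ev/D_ev)/(AUC_iv/D_iv) = (667.171/62.5)/(1023.567/25) = 10.674736/40.94268 = 0.2607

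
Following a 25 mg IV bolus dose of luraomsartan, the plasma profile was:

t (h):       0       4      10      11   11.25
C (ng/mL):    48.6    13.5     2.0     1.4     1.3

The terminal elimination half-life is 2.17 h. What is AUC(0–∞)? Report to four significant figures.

AUC = 176.8 ng/mL·h

Trapezoidal AUC_0→11.25:
  [0→4]: (48.6+13.5)/2 × 4 = 124.2
  [4→10]: (13.5+2.0)/2 × 6 = 46.5
  [10→11]: (2.0+1.4)/2 × 1 = 1.7
  [11→11.25]: (1.4+1.3)/2 × 0.25 = 0.3375
  Sum = 172.7375 ng/mL·h
k_e = ln2 / t½ = 0.693147 / 2.17 = 0.3194 h^-1
Extrapolated tail: C_last / k_e = 1.3 / 0.3194 = 4.070
AUC_0→∞ = 172.7375 + 4.070 = 176.8075 ng/mL·h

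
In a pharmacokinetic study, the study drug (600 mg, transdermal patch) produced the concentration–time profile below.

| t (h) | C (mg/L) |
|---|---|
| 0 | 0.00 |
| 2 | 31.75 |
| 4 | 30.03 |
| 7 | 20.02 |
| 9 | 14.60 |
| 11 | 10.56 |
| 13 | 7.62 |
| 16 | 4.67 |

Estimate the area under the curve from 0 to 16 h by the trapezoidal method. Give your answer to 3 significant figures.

Trapezoidal AUC_0→16:
  [0→2]: (0.00+31.75)/2 × 2 = 31.75
  [2→4]: (31.75+30.03)/2 × 2 = 61.78
  [4→7]: (30.03+20.02)/2 × 3 = 75.075
  [7→9]: (20.02+14.60)/2 × 2 = 34.62
  [9→11]: (14.60+10.56)/2 × 2 = 25.16
  [11→13]: (10.56+7.62)/2 × 2 = 18.18
  [13→16]: (7.62+4.67)/2 × 3 = 18.435
  Sum = 265.0 mg/L·h

AUC = 265 mg/L·h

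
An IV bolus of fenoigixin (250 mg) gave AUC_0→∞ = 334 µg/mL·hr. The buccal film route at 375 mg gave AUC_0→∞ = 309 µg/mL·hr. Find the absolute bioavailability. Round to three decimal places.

F = (AUC_ev / D_ev) / (AUC_iv / D_iv)
  = (309/375) / (334/250)
  = 0.824 / 1.336 = 0.6168

F = 0.617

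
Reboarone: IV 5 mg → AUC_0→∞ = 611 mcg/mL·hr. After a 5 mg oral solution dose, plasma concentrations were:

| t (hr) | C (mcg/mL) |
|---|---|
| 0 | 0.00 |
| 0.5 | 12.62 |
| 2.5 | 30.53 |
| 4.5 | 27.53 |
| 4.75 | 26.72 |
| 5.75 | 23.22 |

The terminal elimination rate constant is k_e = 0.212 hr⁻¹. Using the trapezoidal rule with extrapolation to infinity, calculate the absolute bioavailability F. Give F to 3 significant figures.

Trapezoidal AUC_0→5.75 (oral solution):
  [0→0.5]: (0.00+12.62)/2 × 0.5 = 3.155
  [0.5→2.5]: (12.62+30.53)/2 × 2 = 43.15
  [2.5→4.5]: (30.53+27.53)/2 × 2 = 58.06
  [4.5→4.75]: (27.53+26.72)/2 × 0.25 = 6.78125
  [4.75→5.75]: (26.72+23.22)/2 × 1 = 24.97
  Sum = 136.11625 mcg/mL·hr
Tail: C_last/k_e = 23.22/0.212 = 109.528
AUC_0→∞ (oral solution) = 136.11625 + 109.528 = 245.64425 mcg/mL·hr
F = (AUC_ev/D_ev)/(AUC_iv/D_iv) = (245.64425/5)/(611/5) = 49.12885/122.2 = 0.4020

F = 0.402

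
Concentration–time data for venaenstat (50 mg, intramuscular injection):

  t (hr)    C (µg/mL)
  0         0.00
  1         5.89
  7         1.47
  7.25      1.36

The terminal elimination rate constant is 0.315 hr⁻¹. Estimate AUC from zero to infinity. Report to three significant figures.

AUC = 29.7 µg/mL·hr

Trapezoidal AUC_0→7.25:
  [0→1]: (0.00+5.89)/2 × 1 = 2.945
  [1→7]: (5.89+1.47)/2 × 6 = 22.08
  [7→7.25]: (1.47+1.36)/2 × 0.25 = 0.35375
  Sum = 25.37875 µg/mL·hr
Extrapolated tail: C_last / k_e = 1.36 / 0.315 = 4.317
AUC_0→∞ = 25.37875 + 4.317 = 29.69575 µg/mL·hr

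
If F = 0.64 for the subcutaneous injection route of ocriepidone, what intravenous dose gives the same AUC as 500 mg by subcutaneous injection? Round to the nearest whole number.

Systemic exposure from an extravascular dose = F × D_ev, so the equivalent IV dose is F × D_ev.
D_iv = F × D_ev = 0.64 × 500 = 320 mg

D_iv = 320 mg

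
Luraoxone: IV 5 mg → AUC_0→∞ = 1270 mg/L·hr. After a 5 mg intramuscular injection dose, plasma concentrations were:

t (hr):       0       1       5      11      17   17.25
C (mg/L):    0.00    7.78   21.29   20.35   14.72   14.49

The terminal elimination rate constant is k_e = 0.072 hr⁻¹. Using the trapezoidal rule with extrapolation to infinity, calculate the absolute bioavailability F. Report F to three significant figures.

Trapezoidal AUC_0→17.25 (intramuscular injection):
  [0→1]: (0.00+7.78)/2 × 1 = 3.89
  [1→5]: (7.78+21.29)/2 × 4 = 58.14
  [5→11]: (21.29+20.35)/2 × 6 = 124.92
  [11→17]: (20.35+14.72)/2 × 6 = 105.21
  [17→17.25]: (14.72+14.49)/2 × 0.25 = 3.65125
  Sum = 295.81125 mg/L·hr
Tail: C_last/k_e = 14.49/0.072 = 201.250
AUC_0→∞ (intramuscular injection) = 295.81125 + 201.250 = 497.06125 mg/L·hr
F = (AUC_ev/D_ev)/(AUC_iv/D_iv) = (497.06125/5)/(1270/5) = 99.41225/254 = 0.3914

F = 0.391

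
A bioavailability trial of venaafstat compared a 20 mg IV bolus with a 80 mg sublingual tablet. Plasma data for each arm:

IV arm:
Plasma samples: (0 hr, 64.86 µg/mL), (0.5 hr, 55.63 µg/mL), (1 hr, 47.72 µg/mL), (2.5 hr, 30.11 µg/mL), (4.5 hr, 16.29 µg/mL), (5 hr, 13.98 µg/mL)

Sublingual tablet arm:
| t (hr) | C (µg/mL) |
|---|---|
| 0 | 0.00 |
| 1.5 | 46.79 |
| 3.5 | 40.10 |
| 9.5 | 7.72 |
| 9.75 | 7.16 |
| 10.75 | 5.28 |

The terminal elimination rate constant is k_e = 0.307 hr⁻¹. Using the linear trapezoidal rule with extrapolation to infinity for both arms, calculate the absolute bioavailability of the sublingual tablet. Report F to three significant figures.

Trapezoidal AUC_0→5 (IV):
  [0→0.5]: (64.86+55.63)/2 × 0.5 = 30.1225
  [0.5→1]: (55.63+47.72)/2 × 0.5 = 25.8375
  [1→2.5]: (47.72+30.11)/2 × 1.5 = 58.3725
  [2.5→4.5]: (30.11+16.29)/2 × 2 = 46.4
  [4.5→5]: (16.29+13.98)/2 × 0.5 = 7.5675
  Sum = 168.3 µg/mL·hr
IV tail: 13.98/0.307 = 45.537; AUC_iv,0→∞ = 168.3 + 45.537 = 213.837 µg/mL·hr
Trapezoidal AUC_0→10.75 (sublingual tablet):
  [0→1.5]: (0.00+46.79)/2 × 1.5 = 35.0925
  [1.5→3.5]: (46.79+40.10)/2 × 2 = 86.89
  [3.5→9.5]: (40.10+7.72)/2 × 6 = 143.46
  [9.5→9.75]: (7.72+7.16)/2 × 0.25 = 1.86
  [9.75→10.75]: (7.16+5.28)/2 × 1 = 6.22
  Sum = 273.5225 µg/mL·hr
sublingual tablet tail: 5.28/0.307 = 17.199; AUC_ev,0→∞ = 273.5225 + 17.199 = 290.7215 µg/mL·hr
F = (AUC_ev/D_ev)/(AUC_iv/D_iv) = (290.7215/80)/(213.837/20) = 3.63402/10.69185 = 0.3399

F = 0.340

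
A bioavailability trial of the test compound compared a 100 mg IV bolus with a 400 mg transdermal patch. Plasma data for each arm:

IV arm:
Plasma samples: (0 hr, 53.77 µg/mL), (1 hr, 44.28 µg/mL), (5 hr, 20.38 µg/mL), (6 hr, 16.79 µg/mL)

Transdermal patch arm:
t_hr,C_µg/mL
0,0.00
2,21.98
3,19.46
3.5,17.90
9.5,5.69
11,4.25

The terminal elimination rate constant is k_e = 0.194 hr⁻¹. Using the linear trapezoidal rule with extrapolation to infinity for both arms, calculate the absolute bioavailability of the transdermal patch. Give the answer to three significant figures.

Trapezoidal AUC_0→6 (IV):
  [0→1]: (53.77+44.28)/2 × 1 = 49.025
  [1→5]: (44.28+20.38)/2 × 4 = 129.32
  [5→6]: (20.38+16.79)/2 × 1 = 18.585
  Sum = 196.93 µg/mL·hr
IV tail: 16.79/0.194 = 86.546; AUC_iv,0→∞ = 196.93 + 86.546 = 283.476 µg/mL·hr
Trapezoidal AUC_0→11 (transdermal patch):
  [0→2]: (0.00+21.98)/2 × 2 = 21.98
  [2→3]: (21.98+19.46)/2 × 1 = 20.72
  [3→3.5]: (19.46+17.90)/2 × 0.5 = 9.34
  [3.5→9.5]: (17.90+5.69)/2 × 6 = 70.77
  [9.5→11]: (5.69+4.25)/2 × 1.5 = 7.455
  Sum = 130.265 µg/mL·hr
transdermal patch tail: 4.25/0.194 = 21.907; AUC_ev,0→∞ = 130.265 + 21.907 = 152.172 µg/mL·hr
F = (AUC_ev/D_ev)/(AUC_iv/D_iv) = (152.172/400)/(283.476/100) = 0.38043/2.83476 = 0.1342

F = 0.134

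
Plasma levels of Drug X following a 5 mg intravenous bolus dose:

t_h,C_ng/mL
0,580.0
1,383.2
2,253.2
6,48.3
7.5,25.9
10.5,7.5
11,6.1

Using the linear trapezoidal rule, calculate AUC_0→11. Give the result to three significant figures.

AUC = 1510 ng/mL·h

Trapezoidal AUC_0→11:
  [0→1]: (580.0+383.2)/2 × 1 = 481.6
  [1→2]: (383.2+253.2)/2 × 1 = 318.2
  [2→6]: (253.2+48.3)/2 × 4 = 603.0
  [6→7.5]: (48.3+25.9)/2 × 1.5 = 55.65
  [7.5→10.5]: (25.9+7.5)/2 × 3 = 50.1
  [10.5→11]: (7.5+6.1)/2 × 0.5 = 3.4
  Sum = 1511.95 ng/mL·h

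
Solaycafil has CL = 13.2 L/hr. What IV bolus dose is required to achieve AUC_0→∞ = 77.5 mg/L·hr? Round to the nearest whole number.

Dose = 1023 mg

Dose_iv = CL × AUC_0→∞
     = 13.2 × 77.5 = 1023 mg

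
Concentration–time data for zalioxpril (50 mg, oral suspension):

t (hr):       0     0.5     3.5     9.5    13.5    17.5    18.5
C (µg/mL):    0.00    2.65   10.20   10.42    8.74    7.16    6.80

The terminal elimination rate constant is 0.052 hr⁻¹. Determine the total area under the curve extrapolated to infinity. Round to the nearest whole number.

AUC = 290 µg/mL·hr

Trapezoidal AUC_0→18.5:
  [0→0.5]: (0.00+2.65)/2 × 0.5 = 0.6625
  [0.5→3.5]: (2.65+10.20)/2 × 3 = 19.275
  [3.5→9.5]: (10.20+10.42)/2 × 6 = 61.86
  [9.5→13.5]: (10.42+8.74)/2 × 4 = 38.32
  [13.5→17.5]: (8.74+7.16)/2 × 4 = 31.8
  [17.5→18.5]: (7.16+6.80)/2 × 1 = 6.98
  Sum = 158.8975 µg/mL·hr
Extrapolated tail: C_last / k_e = 6.80 / 0.052 = 130.769
AUC_0→∞ = 158.8975 + 130.769 = 289.6665 µg/mL·hr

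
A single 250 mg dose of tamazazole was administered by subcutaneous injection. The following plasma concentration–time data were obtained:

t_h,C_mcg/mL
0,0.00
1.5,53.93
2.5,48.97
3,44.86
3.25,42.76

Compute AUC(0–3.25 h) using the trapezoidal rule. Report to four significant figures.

Trapezoidal AUC_0→3.25:
  [0→1.5]: (0.00+53.93)/2 × 1.5 = 40.4475
  [1.5→2.5]: (53.93+48.97)/2 × 1 = 51.45
  [2.5→3]: (48.97+44.86)/2 × 0.5 = 23.4575
  [3→3.25]: (44.86+42.76)/2 × 0.25 = 10.9525
  Sum = 126.3075 mcg/mL·h

AUC = 126.3 mcg/mL·h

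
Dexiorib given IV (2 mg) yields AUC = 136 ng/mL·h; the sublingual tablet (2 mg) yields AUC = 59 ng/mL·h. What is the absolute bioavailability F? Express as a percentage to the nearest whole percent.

F = 43%

F = (AUC_ev / D_ev) / (AUC_iv / D_iv)
  = (59/2) / (136/2)
  = 29.5 / 68 = 0.4338
  = 43.38%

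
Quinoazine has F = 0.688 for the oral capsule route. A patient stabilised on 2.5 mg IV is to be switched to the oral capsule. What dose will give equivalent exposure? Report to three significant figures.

D_oral = 3.63 mg

For equal systemic exposure: F × D_ev = D_iv
D_ev = D_iv / F = 2.5 / 0.688 = 3.63372 mg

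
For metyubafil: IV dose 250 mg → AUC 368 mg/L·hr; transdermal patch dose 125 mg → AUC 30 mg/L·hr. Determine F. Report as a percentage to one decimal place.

F = (AUC_ev / D_ev) / (AUC_iv / D_iv)
  = (30/125) / (368/250)
  = 0.24 / 1.472 = 0.1630
  = 16.30%

F = 16.3%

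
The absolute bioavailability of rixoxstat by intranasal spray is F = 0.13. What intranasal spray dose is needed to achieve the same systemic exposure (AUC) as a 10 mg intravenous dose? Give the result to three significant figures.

D_intranasal = 76.9 mg

For equal systemic exposure: F × D_ev = D_iv
D_ev = D_iv / F = 10 / 0.13 = 76.9231 mg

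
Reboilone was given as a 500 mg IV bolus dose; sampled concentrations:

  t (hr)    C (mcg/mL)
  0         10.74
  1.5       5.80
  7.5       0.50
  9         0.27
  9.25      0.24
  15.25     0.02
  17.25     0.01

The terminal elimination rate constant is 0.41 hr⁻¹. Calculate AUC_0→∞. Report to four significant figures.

Trapezoidal AUC_0→17.25:
  [0→1.5]: (10.74+5.80)/2 × 1.5 = 12.405
  [1.5→7.5]: (5.80+0.50)/2 × 6 = 18.9
  [7.5→9]: (0.50+0.27)/2 × 1.5 = 0.5775
  [9→9.25]: (0.27+0.24)/2 × 0.25 = 0.06375
  [9.25→15.25]: (0.24+0.02)/2 × 6 = 0.78
  [15.25→17.25]: (0.02+0.01)/2 × 2 = 0.03
  Sum = 32.75625 mcg/mL·hr
Extrapolated tail: C_last / k_e = 0.01 / 0.41 = 0.024
AUC_0→∞ = 32.75625 + 0.024 = 32.78025 mcg/mL·hr

AUC = 32.78 mcg/mL·hr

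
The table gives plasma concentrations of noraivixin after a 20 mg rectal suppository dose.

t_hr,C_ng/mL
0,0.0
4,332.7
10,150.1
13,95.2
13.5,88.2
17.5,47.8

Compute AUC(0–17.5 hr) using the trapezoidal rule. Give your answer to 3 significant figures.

Trapezoidal AUC_0→17.5:
  [0→4]: (0.0+332.7)/2 × 4 = 665.4
  [4→10]: (332.7+150.1)/2 × 6 = 1448.4
  [10→13]: (150.1+95.2)/2 × 3 = 367.95
  [13→13.5]: (95.2+88.2)/2 × 0.5 = 45.85
  [13.5→17.5]: (88.2+47.8)/2 × 4 = 272.0
  Sum = 2799.6 ng/mL·hr

AUC = 2800 ng/mL·hr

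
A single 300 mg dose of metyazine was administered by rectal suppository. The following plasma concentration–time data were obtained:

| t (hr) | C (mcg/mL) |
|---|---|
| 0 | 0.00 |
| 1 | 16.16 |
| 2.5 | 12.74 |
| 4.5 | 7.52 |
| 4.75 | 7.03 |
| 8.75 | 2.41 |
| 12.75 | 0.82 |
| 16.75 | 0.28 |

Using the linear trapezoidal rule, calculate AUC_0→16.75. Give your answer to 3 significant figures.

Trapezoidal AUC_0→16.75:
  [0→1]: (0.00+16.16)/2 × 1 = 8.08
  [1→2.5]: (16.16+12.74)/2 × 1.5 = 21.675
  [2.5→4.5]: (12.74+7.52)/2 × 2 = 20.26
  [4.5→4.75]: (7.52+7.03)/2 × 0.25 = 1.81875
  [4.75→8.75]: (7.03+2.41)/2 × 4 = 18.88
  [8.75→12.75]: (2.41+0.82)/2 × 4 = 6.46
  [12.75→16.75]: (0.82+0.28)/2 × 4 = 2.2
  Sum = 79.37375 mcg/mL·hr

AUC = 79.4 mcg/mL·hr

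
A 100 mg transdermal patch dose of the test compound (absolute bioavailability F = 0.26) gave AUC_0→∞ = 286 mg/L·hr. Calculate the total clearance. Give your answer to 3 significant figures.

CL = F × Dose / AUC_0→∞
   = 0.26 × 100 / 286 = 0.0909091 L/hr

CL = 0.0909 L/hr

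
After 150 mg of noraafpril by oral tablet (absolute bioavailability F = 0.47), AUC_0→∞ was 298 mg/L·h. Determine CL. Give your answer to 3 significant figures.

CL = F × Dose / AUC_0→∞
   = 0.47 × 150 / 298 = 0.236577 L/h

CL = 0.237 L/h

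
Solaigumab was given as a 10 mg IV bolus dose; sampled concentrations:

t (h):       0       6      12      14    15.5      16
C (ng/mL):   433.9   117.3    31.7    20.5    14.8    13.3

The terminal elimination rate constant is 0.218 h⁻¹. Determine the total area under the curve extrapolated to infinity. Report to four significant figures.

Trapezoidal AUC_0→16:
  [0→6]: (433.9+117.3)/2 × 6 = 1653.6
  [6→12]: (117.3+31.7)/2 × 6 = 447.0
  [12→14]: (31.7+20.5)/2 × 2 = 52.2
  [14→15.5]: (20.5+14.8)/2 × 1.5 = 26.475
  [15.5→16]: (14.8+13.3)/2 × 0.5 = 7.025
  Sum = 2186.3 ng/mL·h
Extrapolated tail: C_last / k_e = 13.3 / 0.218 = 61.009
AUC_0→∞ = 2186.3 + 61.009 = 2247.309 ng/mL·h

AUC = 2247 ng/mL·h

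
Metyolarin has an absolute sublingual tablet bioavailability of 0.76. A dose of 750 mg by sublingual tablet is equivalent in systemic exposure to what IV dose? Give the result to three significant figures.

D_iv = 570 mg

Systemic exposure from an extravascular dose = F × D_ev, so the equivalent IV dose is F × D_ev.
D_iv = F × D_ev = 0.76 × 750 = 570 mg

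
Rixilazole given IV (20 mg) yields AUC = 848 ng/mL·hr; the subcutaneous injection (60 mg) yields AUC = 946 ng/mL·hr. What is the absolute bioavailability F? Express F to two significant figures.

F = (AUC_ev / D_ev) / (AUC_iv / D_iv)
  = (946/60) / (848/20)
  = 15.7667 / 42.4 = 0.3719

F = 0.37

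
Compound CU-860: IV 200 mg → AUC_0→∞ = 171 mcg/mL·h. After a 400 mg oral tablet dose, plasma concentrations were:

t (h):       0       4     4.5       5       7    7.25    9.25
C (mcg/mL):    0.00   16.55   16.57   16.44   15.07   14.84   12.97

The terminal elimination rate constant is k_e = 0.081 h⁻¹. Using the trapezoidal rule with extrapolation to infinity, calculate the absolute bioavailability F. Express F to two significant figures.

F = 0.80

Trapezoidal AUC_0→9.25 (oral tablet):
  [0→4]: (0.00+16.55)/2 × 4 = 33.1
  [4→4.5]: (16.55+16.57)/2 × 0.5 = 8.28
  [4.5→5]: (16.57+16.44)/2 × 0.5 = 8.2525
  [5→7]: (16.44+15.07)/2 × 2 = 31.51
  [7→7.25]: (15.07+14.84)/2 × 0.25 = 3.73875
  [7.25→9.25]: (14.84+12.97)/2 × 2 = 27.81
  Sum = 112.69125 mcg/mL·h
Tail: C_last/k_e = 12.97/0.081 = 160.123
AUC_0→∞ (oral tablet) = 112.69125 + 160.123 = 272.81425 mcg/mL·h
F = (AUC_ev/D_ev)/(AUC_iv/D_iv) = (272.81425/400)/(171/200) = 0.682036/0.855 = 0.7977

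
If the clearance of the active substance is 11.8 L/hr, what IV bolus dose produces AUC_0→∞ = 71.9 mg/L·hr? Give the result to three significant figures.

Dose_iv = CL × AUC_0→∞
     = 11.8 × 71.9 = 848.42 mg

Dose = 848 mg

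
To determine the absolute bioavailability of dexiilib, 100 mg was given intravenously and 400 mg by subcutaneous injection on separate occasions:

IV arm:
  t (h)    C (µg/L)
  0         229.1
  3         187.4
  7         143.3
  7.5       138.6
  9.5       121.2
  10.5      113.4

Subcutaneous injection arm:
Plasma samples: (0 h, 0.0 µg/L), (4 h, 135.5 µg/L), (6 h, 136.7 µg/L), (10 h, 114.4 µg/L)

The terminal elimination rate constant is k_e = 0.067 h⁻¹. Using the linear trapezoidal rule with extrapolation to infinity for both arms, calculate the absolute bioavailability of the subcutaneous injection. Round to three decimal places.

F = 0.201

Trapezoidal AUC_0→10.5 (IV):
  [0→3]: (229.1+187.4)/2 × 3 = 624.75
  [3→7]: (187.4+143.3)/2 × 4 = 661.4
  [7→7.5]: (143.3+138.6)/2 × 0.5 = 70.475
  [7.5→9.5]: (138.6+121.2)/2 × 2 = 259.8
  [9.5→10.5]: (121.2+113.4)/2 × 1 = 117.3
  Sum = 1733.725 µg/L·h
IV tail: 113.4/0.067 = 1692.537; AUC_iv,0→∞ = 1733.725 + 1692.537 = 3426.262 µg/L·h
Trapezoidal AUC_0→10 (subcutaneous injection):
  [0→4]: (0.0+135.5)/2 × 4 = 271.0
  [4→6]: (135.5+136.7)/2 × 2 = 272.2
  [6→10]: (136.7+114.4)/2 × 4 = 502.2
  Sum = 1045.4 µg/L·h
subcutaneous injection tail: 114.4/0.067 = 1707.463; AUC_ev,0→∞ = 1045.4 + 1707.463 = 2752.863 µg/L·h
F = (AUC_ev/D_ev)/(AUC_iv/D_iv) = (2752.863/400)/(3426.262/100) = 6.8821575/34.26262 = 0.2009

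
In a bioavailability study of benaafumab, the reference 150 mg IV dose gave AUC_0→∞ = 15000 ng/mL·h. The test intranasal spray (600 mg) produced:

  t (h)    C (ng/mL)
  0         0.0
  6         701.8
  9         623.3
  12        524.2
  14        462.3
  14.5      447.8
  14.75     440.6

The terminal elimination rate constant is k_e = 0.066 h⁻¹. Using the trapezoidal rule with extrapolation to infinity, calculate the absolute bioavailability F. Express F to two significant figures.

F = 0.23

Trapezoidal AUC_0→14.75 (intranasal spray):
  [0→6]: (0.0+701.8)/2 × 6 = 2105.4
  [6→9]: (701.8+623.3)/2 × 3 = 1987.65
  [9→12]: (623.3+524.2)/2 × 3 = 1721.25
  [12→14]: (524.2+462.3)/2 × 2 = 986.5
  [14→14.5]: (462.3+447.8)/2 × 0.5 = 227.525
  [14.5→14.75]: (447.8+440.6)/2 × 0.25 = 111.05
  Sum = 7139.375 ng/mL·h
Tail: C_last/k_e = 440.6/0.066 = 6675.758
AUC_0→∞ (intranasal spray) = 7139.375 + 6675.758 = 13815.133 ng/mL·h
F = (AUC_ev/D_ev)/(AUC_iv/D_iv) = (13815.133/600)/(15000/150) = 23.0252/100 = 0.2303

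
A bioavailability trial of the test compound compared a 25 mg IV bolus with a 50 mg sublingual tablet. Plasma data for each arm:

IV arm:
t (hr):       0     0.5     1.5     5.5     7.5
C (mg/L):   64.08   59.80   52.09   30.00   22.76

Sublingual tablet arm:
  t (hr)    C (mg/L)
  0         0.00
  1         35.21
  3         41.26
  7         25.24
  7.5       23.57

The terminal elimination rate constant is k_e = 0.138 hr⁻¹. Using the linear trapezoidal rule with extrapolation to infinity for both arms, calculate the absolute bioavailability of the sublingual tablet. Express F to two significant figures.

F = 0.44

Trapezoidal AUC_0→7.5 (IV):
  [0→0.5]: (64.08+59.80)/2 × 0.5 = 30.97
  [0.5→1.5]: (59.80+52.09)/2 × 1 = 55.945
  [1.5→5.5]: (52.09+30.00)/2 × 4 = 164.18
  [5.5→7.5]: (30.00+22.76)/2 × 2 = 52.76
  Sum = 303.855 mg/L·hr
IV tail: 22.76/0.138 = 164.928; AUC_iv,0→∞ = 303.855 + 164.928 = 468.783 mg/L·hr
Trapezoidal AUC_0→7.5 (sublingual tablet):
  [0→1]: (0.00+35.21)/2 × 1 = 17.605
  [1→3]: (35.21+41.26)/2 × 2 = 76.47
  [3→7]: (41.26+25.24)/2 × 4 = 133.0
  [7→7.5]: (25.24+23.57)/2 × 0.5 = 12.2025
  Sum = 239.2775 mg/L·hr
sublingual tablet tail: 23.57/0.138 = 170.797; AUC_ev,0→∞ = 239.2775 + 170.797 = 410.0745 mg/L·hr
F = (AUC_ev/D_ev)/(AUC_iv/D_iv) = (410.0745/50)/(468.783/25) = 8.20149/18.75132 = 0.4374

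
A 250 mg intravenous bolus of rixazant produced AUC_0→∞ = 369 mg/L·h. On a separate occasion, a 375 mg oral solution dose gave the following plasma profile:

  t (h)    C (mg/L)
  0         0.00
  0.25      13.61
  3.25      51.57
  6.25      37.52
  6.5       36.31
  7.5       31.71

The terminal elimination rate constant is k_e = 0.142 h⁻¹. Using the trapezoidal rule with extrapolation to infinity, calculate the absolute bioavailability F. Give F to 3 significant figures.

F = 0.903

Trapezoidal AUC_0→7.5 (oral solution):
  [0→0.25]: (0.00+13.61)/2 × 0.25 = 1.70125
  [0.25→3.25]: (13.61+51.57)/2 × 3 = 97.77
  [3.25→6.25]: (51.57+37.52)/2 × 3 = 133.635
  [6.25→6.5]: (37.52+36.31)/2 × 0.25 = 9.22875
  [6.5→7.5]: (36.31+31.71)/2 × 1 = 34.01
  Sum = 276.345 mg/L·h
Tail: C_last/k_e = 31.71/0.142 = 223.310
AUC_0→∞ (oral solution) = 276.345 + 223.310 = 499.655 mg/L·h
F = (AUC_ev/D_ev)/(AUC_iv/D_iv) = (499.655/375)/(369/250) = 1.33241/1.476 = 0.9027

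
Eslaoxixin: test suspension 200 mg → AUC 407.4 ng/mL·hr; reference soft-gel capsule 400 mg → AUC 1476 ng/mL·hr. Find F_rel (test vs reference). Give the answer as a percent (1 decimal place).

F_rel = (AUC_test/D_test) / (AUC_ref/D_ref)
      = (407.4/200) / (1476/400)
      = 2.037 / 3.69 = 0.5520 = 55.20%

F_rel = 55.2%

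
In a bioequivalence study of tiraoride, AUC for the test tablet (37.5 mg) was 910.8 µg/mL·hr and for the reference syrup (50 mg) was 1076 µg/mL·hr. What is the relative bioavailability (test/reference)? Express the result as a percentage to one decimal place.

F_rel = 112.9%

F_rel = (AUC_test/D_test) / (AUC_ref/D_ref)
      = (910.8/37.5) / (1076/50)
      = 24.288 / 21.52 = 1.1286 = 112.86%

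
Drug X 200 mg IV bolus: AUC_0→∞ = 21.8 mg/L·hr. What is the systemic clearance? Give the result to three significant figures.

CL = Dose_iv / AUC_0→∞
   = 200 / 21.8 = 9.17431 L/hr

CL = 9.17 L/hr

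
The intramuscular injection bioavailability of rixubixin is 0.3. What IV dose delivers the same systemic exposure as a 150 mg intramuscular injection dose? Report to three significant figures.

D_iv = 45.0 mg

Systemic exposure from an extravascular dose = F × D_ev, so the equivalent IV dose is F × D_ev.
D_iv = F × D_ev = 0.3 × 150 = 45 mg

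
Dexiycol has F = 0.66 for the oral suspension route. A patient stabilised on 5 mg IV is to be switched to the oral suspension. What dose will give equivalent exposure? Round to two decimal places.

For equal systemic exposure: F × D_ev = D_iv
D_ev = D_iv / F = 5 / 0.66 = 7.57576 mg

D_oral = 7.58 mg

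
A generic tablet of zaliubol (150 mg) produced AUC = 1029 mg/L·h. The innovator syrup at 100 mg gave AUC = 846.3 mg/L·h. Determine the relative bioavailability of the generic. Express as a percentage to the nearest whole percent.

F_rel = (AUC_test/D_test) / (AUC_ref/D_ref)
      = (1029/150) / (846.3/100)
      = 6.86 / 8.463 = 0.8106 = 81.06%

F_rel = 81%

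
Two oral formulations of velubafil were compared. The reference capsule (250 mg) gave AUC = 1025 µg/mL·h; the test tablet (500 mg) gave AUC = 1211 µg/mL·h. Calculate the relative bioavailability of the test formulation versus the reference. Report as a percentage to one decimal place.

F_rel = (AUC_test/D_test) / (AUC_ref/D_ref)
      = (1211/500) / (1025/250)
      = 2.422 / 4.1 = 0.5907 = 59.07%

F_rel = 59.1%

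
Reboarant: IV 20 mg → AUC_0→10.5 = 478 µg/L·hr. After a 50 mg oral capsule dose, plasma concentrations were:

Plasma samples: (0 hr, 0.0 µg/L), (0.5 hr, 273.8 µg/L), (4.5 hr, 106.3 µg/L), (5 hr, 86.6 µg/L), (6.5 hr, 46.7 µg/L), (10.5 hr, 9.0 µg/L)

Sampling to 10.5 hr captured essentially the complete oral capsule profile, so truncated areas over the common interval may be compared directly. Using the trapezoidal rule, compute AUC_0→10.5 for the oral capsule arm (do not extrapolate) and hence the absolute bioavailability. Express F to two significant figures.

F = 0.91

Trapezoidal AUC_0→10.5 (oral capsule):
  [0→0.5]: (0.0+273.8)/2 × 0.5 = 68.45
  [0.5→4.5]: (273.8+106.3)/2 × 4 = 760.2
  [4.5→5]: (106.3+86.6)/2 × 0.5 = 48.225
  [5→6.5]: (86.6+46.7)/2 × 1.5 = 99.975
  [6.5→10.5]: (46.7+9.0)/2 × 4 = 111.4
  Sum = 1088.25 µg/L·hr
F = (AUC_ev/D_ev)/(AUC_iv/D_iv) = (1088.25/50)/(478/20) = 21.765/23.9 = 0.9107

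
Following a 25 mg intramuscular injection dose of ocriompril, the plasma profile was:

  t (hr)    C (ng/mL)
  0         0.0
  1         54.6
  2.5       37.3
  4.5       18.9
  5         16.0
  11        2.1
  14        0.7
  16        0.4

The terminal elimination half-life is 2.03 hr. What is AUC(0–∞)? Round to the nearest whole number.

AUC = 222 ng/mL·hr

Trapezoidal AUC_0→16:
  [0→1]: (0.0+54.6)/2 × 1 = 27.3
  [1→2.5]: (54.6+37.3)/2 × 1.5 = 68.925
  [2.5→4.5]: (37.3+18.9)/2 × 2 = 56.2
  [4.5→5]: (18.9+16.0)/2 × 0.5 = 8.725
  [5→11]: (16.0+2.1)/2 × 6 = 54.3
  [11→14]: (2.1+0.7)/2 × 3 = 4.2
  [14→16]: (0.7+0.4)/2 × 2 = 1.1
  Sum = 220.75 ng/mL·hr
k_e = ln2 / t½ = 0.693147 / 2.03 = 0.3415 hr^-1
Extrapolated tail: C_last / k_e = 0.4 / 0.3415 = 1.171
AUC_0→∞ = 220.75 + 1.171 = 221.921 ng/mL·hr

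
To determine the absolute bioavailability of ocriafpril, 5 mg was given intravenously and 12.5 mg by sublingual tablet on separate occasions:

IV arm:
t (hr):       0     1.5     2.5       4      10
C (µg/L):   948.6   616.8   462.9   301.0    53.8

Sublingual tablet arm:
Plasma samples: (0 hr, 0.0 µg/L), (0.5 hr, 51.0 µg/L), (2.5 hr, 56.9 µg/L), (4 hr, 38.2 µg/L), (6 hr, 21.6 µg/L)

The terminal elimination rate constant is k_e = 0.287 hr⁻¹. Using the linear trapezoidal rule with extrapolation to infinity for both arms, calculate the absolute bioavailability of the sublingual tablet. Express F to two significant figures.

F = 0.037

Trapezoidal AUC_0→10 (IV):
  [0→1.5]: (948.6+616.8)/2 × 1.5 = 1174.05
  [1.5→2.5]: (616.8+462.9)/2 × 1 = 539.85
  [2.5→4]: (462.9+301.0)/2 × 1.5 = 572.925
  [4→10]: (301.0+53.8)/2 × 6 = 1064.4
  Sum = 3351.225 µg/L·hr
IV tail: 53.8/0.287 = 187.456; AUC_iv,0→∞ = 3351.225 + 187.456 = 3538.681 µg/L·hr
Trapezoidal AUC_0→6 (sublingual tablet):
  [0→0.5]: (0.0+51.0)/2 × 0.5 = 12.75
  [0.5→2.5]: (51.0+56.9)/2 × 2 = 107.9
  [2.5→4]: (56.9+38.2)/2 × 1.5 = 71.325
  [4→6]: (38.2+21.6)/2 × 2 = 59.8
  Sum = 251.775 µg/L·hr
sublingual tablet tail: 21.6/0.287 = 75.261; AUC_ev,0→∞ = 251.775 + 75.261 = 327.036 µg/L·hr
F = (AUC_ev/D_ev)/(AUC_iv/D_iv) = (327.036/12.5)/(3538.681/5) = 26.16288/707.7362 = 0.0370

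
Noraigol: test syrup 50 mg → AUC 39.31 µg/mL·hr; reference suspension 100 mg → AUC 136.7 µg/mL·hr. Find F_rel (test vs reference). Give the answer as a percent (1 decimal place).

F_rel = (AUC_test/D_test) / (AUC_ref/D_ref)
      = (39.31/50) / (136.7/100)
      = 0.7862 / 1.367 = 0.5751 = 57.51%

F_rel = 57.5%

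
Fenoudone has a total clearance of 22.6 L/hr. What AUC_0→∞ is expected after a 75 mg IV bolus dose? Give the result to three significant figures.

AUC = 3.32 mg/L·hr

AUC_0→∞ = Dose_iv / CL
        = 75 / 22.6 = 3.31858 mg/L·hr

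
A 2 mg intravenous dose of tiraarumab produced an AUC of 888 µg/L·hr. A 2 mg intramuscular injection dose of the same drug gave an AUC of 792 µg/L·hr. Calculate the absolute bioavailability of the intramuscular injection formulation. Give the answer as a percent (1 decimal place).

F = 89.2%

F = (AUC_ev / D_ev) / (AUC_iv / D_iv)
  = (792/2) / (888/2)
  = 396 / 444 = 0.8919
  = 89.19%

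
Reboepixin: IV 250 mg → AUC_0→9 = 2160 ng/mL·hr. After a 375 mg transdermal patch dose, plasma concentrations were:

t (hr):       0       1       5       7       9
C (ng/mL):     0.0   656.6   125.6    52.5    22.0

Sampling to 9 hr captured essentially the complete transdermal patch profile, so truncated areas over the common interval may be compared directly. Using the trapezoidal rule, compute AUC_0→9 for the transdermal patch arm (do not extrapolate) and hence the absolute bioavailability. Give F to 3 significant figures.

F = 0.662

Trapezoidal AUC_0→9 (transdermal patch):
  [0→1]: (0.0+656.6)/2 × 1 = 328.3
  [1→5]: (656.6+125.6)/2 × 4 = 1564.4
  [5→7]: (125.6+52.5)/2 × 2 = 178.1
  [7→9]: (52.5+22.0)/2 × 2 = 74.5
  Sum = 2145.3 ng/mL·hr
F = (AUC_ev/D_ev)/(AUC_iv/D_iv) = (2145.3/375)/(2160/250) = 5.7208/8.64 = 0.6621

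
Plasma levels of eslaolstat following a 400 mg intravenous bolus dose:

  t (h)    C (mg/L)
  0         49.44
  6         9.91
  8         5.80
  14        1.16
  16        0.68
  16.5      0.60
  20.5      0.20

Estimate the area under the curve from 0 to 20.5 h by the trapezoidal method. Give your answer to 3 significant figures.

Trapezoidal AUC_0→20.5:
  [0→6]: (49.44+9.91)/2 × 6 = 178.05
  [6→8]: (9.91+5.80)/2 × 2 = 15.71
  [8→14]: (5.80+1.16)/2 × 6 = 20.88
  [14→16]: (1.16+0.68)/2 × 2 = 1.84
  [16→16.5]: (0.68+0.60)/2 × 0.5 = 0.32
  [16.5→20.5]: (0.60+0.20)/2 × 4 = 1.6
  Sum = 218.4 mg/L·h

AUC = 218 mg/L·h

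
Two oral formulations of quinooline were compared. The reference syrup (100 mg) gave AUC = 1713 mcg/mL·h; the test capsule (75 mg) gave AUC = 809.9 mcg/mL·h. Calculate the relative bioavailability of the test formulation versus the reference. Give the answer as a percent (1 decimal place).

F_rel = 63.0%

F_rel = (AUC_test/D_test) / (AUC_ref/D_ref)
      = (809.9/75) / (1713/100)
      = 10.7987 / 17.13 = 0.6304 = 63.04%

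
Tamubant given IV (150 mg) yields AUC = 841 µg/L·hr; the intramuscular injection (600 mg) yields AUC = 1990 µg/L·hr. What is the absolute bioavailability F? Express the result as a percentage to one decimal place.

F = 59.2%

F = (AUC_ev / D_ev) / (AUC_iv / D_iv)
  = (1990/600) / (841/150)
  = 3.31667 / 5.60667 = 0.5916
  = 59.16%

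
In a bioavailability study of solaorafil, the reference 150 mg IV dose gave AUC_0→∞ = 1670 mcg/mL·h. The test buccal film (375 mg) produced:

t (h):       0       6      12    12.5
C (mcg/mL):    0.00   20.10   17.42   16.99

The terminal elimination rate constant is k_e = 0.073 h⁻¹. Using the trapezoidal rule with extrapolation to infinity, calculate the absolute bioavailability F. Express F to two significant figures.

Trapezoidal AUC_0→12.5 (buccal film):
  [0→6]: (0.00+20.10)/2 × 6 = 60.3
  [6→12]: (20.10+17.42)/2 × 6 = 112.56
  [12→12.5]: (17.42+16.99)/2 × 0.5 = 8.6025
  Sum = 181.4625 mcg/mL·h
Tail: C_last/k_e = 16.99/0.073 = 232.740
AUC_0→∞ (buccal film) = 181.4625 + 232.740 = 414.2025 mcg/mL·h
F = (AUC_ev/D_ev)/(AUC_iv/D_iv) = (414.2025/375)/(1670/150) = 1.10454/11.1333 = 0.0992

F = 0.099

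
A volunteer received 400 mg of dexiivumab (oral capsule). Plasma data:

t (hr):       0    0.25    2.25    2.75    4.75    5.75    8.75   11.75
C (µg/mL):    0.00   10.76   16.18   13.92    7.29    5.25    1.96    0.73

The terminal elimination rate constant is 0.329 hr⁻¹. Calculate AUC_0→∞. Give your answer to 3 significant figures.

Trapezoidal AUC_0→11.75:
  [0→0.25]: (0.00+10.76)/2 × 0.25 = 1.345
  [0.25→2.25]: (10.76+16.18)/2 × 2 = 26.94
  [2.25→2.75]: (16.18+13.92)/2 × 0.5 = 7.525
  [2.75→4.75]: (13.92+7.29)/2 × 2 = 21.21
  [4.75→5.75]: (7.29+5.25)/2 × 1 = 6.27
  [5.75→8.75]: (5.25+1.96)/2 × 3 = 10.815
  [8.75→11.75]: (1.96+0.73)/2 × 3 = 4.035
  Sum = 78.14 µg/mL·hr
Extrapolated tail: C_last / k_e = 0.73 / 0.329 = 2.219
AUC_0→∞ = 78.14 + 2.219 = 80.359 µg/mL·hr

AUC = 80.4 µg/mL·hr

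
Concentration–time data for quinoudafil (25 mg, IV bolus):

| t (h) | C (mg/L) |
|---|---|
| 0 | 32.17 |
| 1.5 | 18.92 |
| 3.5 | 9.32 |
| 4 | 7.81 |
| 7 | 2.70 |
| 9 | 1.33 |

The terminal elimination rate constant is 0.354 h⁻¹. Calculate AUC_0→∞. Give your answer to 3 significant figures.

Trapezoidal AUC_0→9:
  [0→1.5]: (32.17+18.92)/2 × 1.5 = 38.3175
  [1.5→3.5]: (18.92+9.32)/2 × 2 = 28.24
  [3.5→4]: (9.32+7.81)/2 × 0.5 = 4.2825
  [4→7]: (7.81+2.70)/2 × 3 = 15.765
  [7→9]: (2.70+1.33)/2 × 2 = 4.03
  Sum = 90.635 mg/L·h
Extrapolated tail: C_last / k_e = 1.33 / 0.354 = 3.757
AUC_0→∞ = 90.635 + 3.757 = 94.392 mg/L·h

AUC = 94.4 mg/L·h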